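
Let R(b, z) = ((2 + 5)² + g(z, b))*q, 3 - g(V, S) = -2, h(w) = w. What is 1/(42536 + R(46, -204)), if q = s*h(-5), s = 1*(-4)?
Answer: 1/43616 ≈ 2.2927e-5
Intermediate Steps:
g(V, S) = 5 (g(V, S) = 3 - 1*(-2) = 3 + 2 = 5)
s = -4
q = 20 (q = -4*(-5) = 20)
R(b, z) = 1080 (R(b, z) = ((2 + 5)² + 5)*20 = (7² + 5)*20 = (49 + 5)*20 = 54*20 = 1080)
1/(42536 + R(46, -204)) = 1/(42536 + 1080) = 1/43616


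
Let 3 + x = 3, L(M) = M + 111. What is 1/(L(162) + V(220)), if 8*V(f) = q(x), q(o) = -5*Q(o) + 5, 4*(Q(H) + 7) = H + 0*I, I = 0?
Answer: 1/278 ≈ 0.0035971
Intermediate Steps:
L(M) = 111 + M
x = 0 (x = -3 + 3 = 0)
Q(H) = -7 + H/4 (Q(H) = -7 + (H + 0*0)/4 = -7 + (H + 0)/4 = -7 + H/4)
q(o) = 40 - 5*o/4 (q(o) = -5*(-7 + o/4) + 5 = (35 - 5*o/4) + 5 = 40 - 5*o/4)
V(f) = 5 (V(f) = (40 - 5/4*0)/8 = (40 + 0)/8 = (⅛)*40 = 5)
1/(L(162) + V(220)) = 1/((111 + 162) + 5) = 1/(273 + 5) = 1/278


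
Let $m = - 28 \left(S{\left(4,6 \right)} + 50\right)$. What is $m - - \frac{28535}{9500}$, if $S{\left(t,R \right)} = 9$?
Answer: $- \frac{3133093}{1900} \approx -1649.0$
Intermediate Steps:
$m = -1652$ ($m = - 28 \left(9 + 50\right) = \left(-28\right) 59 = -1652$)
$m - - \frac{28535}{9500} = -1652 - - \frac{28535}{9500} = -1652 - \left(-28535\right) \frac{1}{9500} = -1652 - - \frac{5707}{1900} = -1652 + \frac{5707}{1900} = - \frac{3133093}{1900}$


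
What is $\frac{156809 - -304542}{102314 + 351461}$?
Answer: $\frac{461351}{453775} \approx 1.0167$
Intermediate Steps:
$\frac{156809 - -304542}{102314 + 351461} = \frac{156809 + 304542}{453775} = 461351 \cdot \frac{1}{453775} = \frac{461351}{453775}$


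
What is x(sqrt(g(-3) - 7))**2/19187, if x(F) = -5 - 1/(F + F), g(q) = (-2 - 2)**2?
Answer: 961/690732 ≈ 0.0013913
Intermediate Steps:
g(q) = 16 (g(q) = (-4)**2 = 16)
x(F) = -5 - 1/(2*F)
x(sqrt(g(-3) - 7))**2/19187 = (-5 - 1/(2*sqrt(16 - 7)))**2/19187 = (-5 - 1/(2*(sqrt(9))))**2*(1/19187) = (-5 - 1/2/3)**2*(1/19187) = (-5 - 1/2*1/3)**2*(1/19187) = (-5 - 1/6)**2*(1/19187) = (-31/6)**2*(1/19187) = (961/36)*(1/19187) = 961/690732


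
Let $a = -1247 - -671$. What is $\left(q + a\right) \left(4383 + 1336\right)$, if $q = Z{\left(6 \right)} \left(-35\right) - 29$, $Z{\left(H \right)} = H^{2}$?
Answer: $-10665935$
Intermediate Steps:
$a = -576$ ($a = -1247 + 671 = -576$)
$q = -1289$ ($q = 6^{2} \left(-35\right) - 29 = 36 \left(-35\right) - 29 = -1260 - 29 = -1289$)
$\left(q + a\right) \left(4383 + 1336\right) = \left(-1289 - 576\right) \left(4383 + 1336\right) = \left(-1865\right) 5719 = -10665935$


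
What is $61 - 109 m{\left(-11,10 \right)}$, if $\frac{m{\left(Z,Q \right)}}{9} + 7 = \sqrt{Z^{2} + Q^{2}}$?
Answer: $6928 - 981 \sqrt{221} \approx -7655.6$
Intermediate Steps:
$m{\left(Z,Q \right)} = -63 + 9 \sqrt{Q^{2} + Z^{2}}$ ($m{\left(Z,Q \right)} = -63 + 9 \sqrt{Z^{2} + Q^{2}} = -63 + 9 \sqrt{Q^{2} + Z^{2}}$)
$61 - 109 m{\left(-11,10 \right)} = 61 - 109 \left(-63 + 9 \sqrt{10^{2} + \left(-11\right)^{2}}\right) = 61 - 109 \left(-63 + 9 \sqrt{100 + 121}\right) = 61 - 109 \left(-63 + 9 \sqrt{221}\right) = 61 + \left(6867 - 981 \sqrt{221}\right) = 6928 - 981 \sqrt{221}$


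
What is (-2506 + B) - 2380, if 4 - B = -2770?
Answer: -2112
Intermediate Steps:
B = 2774 (B = 4 - 1*(-2770) = 4 + 2770 = 2774)
(-2506 + B) - 2380 = (-2506 + 2774) - 2380 = 268 - 2380 = -2112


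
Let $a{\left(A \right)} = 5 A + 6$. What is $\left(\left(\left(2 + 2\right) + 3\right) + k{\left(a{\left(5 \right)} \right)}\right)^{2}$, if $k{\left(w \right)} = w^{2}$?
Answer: $937024$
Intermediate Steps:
$a{\left(A \right)} = 6 + 5 A$
$\left(\left(\left(2 + 2\right) + 3\right) + k{\left(a{\left(5 \right)} \right)}\right)^{2} = \left(\left(\left(2 + 2\right) + 3\right) + \left(6 + 5 \cdot 5\right)^{2}\right)^{2} = \left(\left(4 + 3\right) + \left(6 + 25\right)^{2}\right)^{2} = \left(7 + 31^{2}\right)^{2} = \left(7 + 961\right)^{2} = 968^{2} = 937024$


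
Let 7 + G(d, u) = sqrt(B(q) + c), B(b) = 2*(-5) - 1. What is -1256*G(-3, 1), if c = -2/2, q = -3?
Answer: 8792 - 2512*I*sqrt(3) ≈ 8792.0 - 4350.9*I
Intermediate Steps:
c = -1 (c = -2*1/2 = -1)
B(b) = -11 (B(b) = -10 - 1 = -11)
G(d, u) = -7 + 2*I*sqrt(3) (G(d, u) = -7 + sqrt(-11 - 1) = -7 + sqrt(-12) = -7 + 2*I*sqrt(3))
-1256*G(-3, 1) = -1256*(-7 + 2*I*sqrt(3)) = 8792 - 2512*I*sqrt(3)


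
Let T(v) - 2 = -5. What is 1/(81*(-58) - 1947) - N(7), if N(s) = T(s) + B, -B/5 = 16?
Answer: 551534/6645 ≈ 83.000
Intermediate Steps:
B = -80 (B = -5*16 = -80)
T(v) = -3 (T(v) = 2 - 5 = -3)
N(s) = -83 (N(s) = -3 - 80 = -83)
1/(81*(-58) - 1947) - N(7) = 1/(81*(-58) - 1947) - 1*(-83) = 1/(-4698 - 1947) + 83 = 1/(-6645) + 83 = -1/6645 + 83 = 551534/6645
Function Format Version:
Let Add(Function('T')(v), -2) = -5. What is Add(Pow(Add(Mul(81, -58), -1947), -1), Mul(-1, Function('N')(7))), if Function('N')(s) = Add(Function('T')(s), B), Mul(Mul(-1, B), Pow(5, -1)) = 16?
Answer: Rational(551534, 6645) ≈ 83.000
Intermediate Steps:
B = -80 (B = Mul(-5, 16) = -80)
Function('T')(v) = -3 (Function('T')(v) = Add(2, -5) = -3)
Function('N')(s) = -83 (Function('N')(s) = Add(-3, -80) = -83)
Add(Pow(Add(Mul(81, -58), -1947), -1), Mul(-1, Function('N')(7))) = Add(Pow(Add(Mul(81, -58), -1947), -1), Mul(-1, -83)) = Add(Pow(Add(-4698, -1947), -1), 83) = Add(Pow(-6645, -1), 83) = Add(Rational(-1, 6645), 83) = Rational(551534, 6645)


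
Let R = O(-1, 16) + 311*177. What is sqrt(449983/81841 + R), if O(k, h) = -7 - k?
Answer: 4*sqrt(23043665839639)/81841 ≈ 234.62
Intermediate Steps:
R = 55041 (R = (-7 - 1*(-1)) + 311*177 = (-7 + 1) + 55047 = -6 + 55047 = 55041)
sqrt(449983/81841 + R) = sqrt(449983/81841 + 55041) = sqrt(4505060464/81841) = 4*sqrt(23043665839639)/81841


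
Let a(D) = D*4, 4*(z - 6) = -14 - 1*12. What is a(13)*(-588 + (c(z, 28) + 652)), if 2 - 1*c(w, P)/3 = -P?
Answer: 8008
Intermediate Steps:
z = -½ (z = 6 + (-14 - 1*12)/4 = 6 + (-14 - 12)/4 = 6 + (¼)*(-26) = 6 - 13/2 = -½ ≈ -0.50000)
c(w, P) = 6 + 3*P (c(w, P) = 6 - (-3)*P = 6 + 3*P)
a(D) = 4*D
a(13)*(-588 + (c(z, 28) + 652)) = (4*13)*(-588 + ((6 + 3*28) + 652)) = 52*(-588 + ((6 + 84) + 652)) = 52*(-588 + (90 + 652)) = 52*(-588 + 742) = 52*154 = 8008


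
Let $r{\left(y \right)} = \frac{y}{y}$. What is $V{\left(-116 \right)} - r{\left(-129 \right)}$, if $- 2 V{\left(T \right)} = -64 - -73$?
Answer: $- \frac{11}{2} \approx -5.5$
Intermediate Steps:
$V{\left(T \right)} = - \frac{9}{2}$ ($V{\left(T \right)} = - \frac{-64 - -73}{2} = - \frac{-64 + 73}{2} = \left(- \frac{1}{2}\right) 9 = - \frac{9}{2}$)
$r{\left(y \right)} = 1$
$V{\left(-116 \right)} - r{\left(-129 \right)} = - \frac{9}{2} - 1 = - \frac{11}{2}$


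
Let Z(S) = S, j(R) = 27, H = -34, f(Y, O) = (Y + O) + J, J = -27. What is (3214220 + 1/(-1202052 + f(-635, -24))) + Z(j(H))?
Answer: 3865897008285/1202738 ≈ 3.2142e+6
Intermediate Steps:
f(Y, O) = -27 + O + Y (f(Y, O) = (Y + O) - 27 = (O + Y) - 27 = -27 + O + Y)
(3214220 + 1/(-1202052 + f(-635, -24))) + Z(j(H)) = (3214220 + 1/(-1202052 + (-27 - 24 - 635))) + 27 = (3214220 + 1/(-1202052 - 686)) + 27 = (3214220 + 1/(-1202738)) + 27 = (3214220 - 1/1202738) + 27 = 3865864534359/1202738 + 27 = 3865897008285/1202738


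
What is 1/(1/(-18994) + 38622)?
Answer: 18994/733586267 ≈ 2.5892e-5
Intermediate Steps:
1/(1/(-18994) + 38622) = 1/(-1/18994 + 38622) = 1/(733586267/18994) = 18994/733586267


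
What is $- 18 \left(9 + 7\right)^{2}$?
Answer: $-4608$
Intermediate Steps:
$- 18 \left(9 + 7\right)^{2} = - 18 \cdot 16^{2} = \left(-18\right) 256 = -4608$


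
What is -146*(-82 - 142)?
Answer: 32704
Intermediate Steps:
-146*(-82 - 142) = -146*(-224) = 32704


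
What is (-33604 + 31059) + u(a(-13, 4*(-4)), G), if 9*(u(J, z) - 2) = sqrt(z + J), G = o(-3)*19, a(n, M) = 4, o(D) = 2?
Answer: -2543 + sqrt(42)/9 ≈ -2542.3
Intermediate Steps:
G = 38 (G = 2*19 = 38)
u(J, z) = 2 + sqrt(J + z)/9 (u(J, z) = 2 + sqrt(z + J)/9 = 2 + sqrt(J + z)/9)
(-33604 + 31059) + u(a(-13, 4*(-4)), G) = (-33604 + 31059) + (2 + sqrt(4 + 38)/9) = -2545 + (2 + sqrt(42)/9) = -2543 + sqrt(42)/9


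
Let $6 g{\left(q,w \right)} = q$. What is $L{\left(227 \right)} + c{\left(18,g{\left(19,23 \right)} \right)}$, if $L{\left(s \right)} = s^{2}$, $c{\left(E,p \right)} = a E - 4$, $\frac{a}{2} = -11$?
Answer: $51129$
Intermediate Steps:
$a = -22$ ($a = 2 \left(-11\right) = -22$)
$g{\left(q,w \right)} = \frac{q}{6}$
$c{\left(E,p \right)} = -4 - 22 E$ ($c{\left(E,p \right)} = - 22 E - 4 = -4 - 22 E$)
$L{\left(227 \right)} + c{\left(18,g{\left(19,23 \right)} \right)} = 227^{2} - 400 = 51529 - 400 = 51129$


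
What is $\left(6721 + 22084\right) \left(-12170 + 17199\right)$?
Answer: $144860345$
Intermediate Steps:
$\left(6721 + 22084\right) \left(-12170 + 17199\right) = 28805 \cdot 5029 = 144860345$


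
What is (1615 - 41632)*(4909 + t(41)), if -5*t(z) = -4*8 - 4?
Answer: -983657877/5 ≈ -1.9673e+8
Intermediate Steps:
t(z) = 36/5 (t(z) = -(-4*8 - 4)/5 = -(-32 - 4)/5 = -⅕*(-36) = 36/5)
(1615 - 41632)*(4909 + t(41)) = (1615 - 41632)*(4909 + 36/5) = -40017*24581/5 = -983657877/5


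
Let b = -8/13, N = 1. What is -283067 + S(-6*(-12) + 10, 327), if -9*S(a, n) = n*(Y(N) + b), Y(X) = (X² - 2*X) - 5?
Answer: -11030239/39 ≈ -2.8283e+5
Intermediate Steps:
Y(X) = -5 + X² - 2*X
b = -8/13 (b = -8*1/13 = -8/13 ≈ -0.61539)
S(a, n) = 86*n/117 (S(a, n) = -n*((-5 + 1² - 2*1) - 8/13)/9 = -n*((-5 + 1 - 2) - 8/13)/9 = -n*(-6 - 8/13)/9 = -n*(-86)/(9*13) = -(-86)*n/117 = 86*n/117)
-283067 + S(-6*(-12) + 10, 327) = -283067 + (86/117)*327 = -283067 + 9374/39 = -11030239/39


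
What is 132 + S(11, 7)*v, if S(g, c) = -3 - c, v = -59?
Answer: 722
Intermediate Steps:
132 + S(11, 7)*v = 132 + (-3 - 1*7)*(-59) = 132 + (-3 - 7)*(-59) = 132 - 10*(-59) = 132 + 590 = 722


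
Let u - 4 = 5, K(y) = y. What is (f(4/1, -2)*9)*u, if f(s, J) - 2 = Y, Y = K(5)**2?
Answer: 2187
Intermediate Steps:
u = 9 (u = 4 + 5 = 9)
Y = 25 (Y = 5**2 = 25)
f(s, J) = 27 (f(s, J) = 2 + 25 = 27)
(f(4/1, -2)*9)*u = (27*9)*9 = 243*9 = 2187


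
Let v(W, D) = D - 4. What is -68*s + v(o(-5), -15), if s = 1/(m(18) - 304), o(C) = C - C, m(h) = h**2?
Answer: -112/5 ≈ -22.400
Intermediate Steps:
o(C) = 0
v(W, D) = -4 + D
s = 1/20 (s = 1/(18**2 - 304) = 1/(324 - 304) = 1/20 ≈ 0.050000)
-68*s + v(o(-5), -15) = -68*1/20 + (-4 - 15) = -17/5 - 19 = -112/5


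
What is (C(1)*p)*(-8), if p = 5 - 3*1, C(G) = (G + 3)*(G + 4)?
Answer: -320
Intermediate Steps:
C(G) = (3 + G)*(4 + G)
p = 2 (p = 5 - 3 = 2)
(C(1)*p)*(-8) = ((12 + 1² + 7*1)*2)*(-8) = ((12 + 1 + 7)*2)*(-8) = (20*2)*(-8) = 40*(-8) = -320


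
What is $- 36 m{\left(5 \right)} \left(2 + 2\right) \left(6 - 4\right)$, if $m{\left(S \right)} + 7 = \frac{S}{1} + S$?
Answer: $-864$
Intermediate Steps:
$m{\left(S \right)} = -7 + 2 S$ ($m{\left(S \right)} = -7 + \left(\frac{S}{1} + S\right) = -7 + \left(S 1 + S\right) = -7 + \left(S + S\right) = -7 + 2 S$)
$- 36 m{\left(5 \right)} \left(2 + 2\right) \left(6 - 4\right) = - 36 \left(-7 + 2 \cdot 5\right) \left(2 + 2\right) \left(6 - 4\right) = - 36 \left(-7 + 10\right) 4 \cdot 2 = - 36 \cdot 3 \cdot 8 = \left(-36\right) 24 = -864$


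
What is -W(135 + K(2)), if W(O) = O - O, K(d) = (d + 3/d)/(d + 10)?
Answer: 0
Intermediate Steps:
K(d) = (d + 3/d)/(10 + d)
W(O) = 0
-W(135 + K(2)) = -1*0 = 0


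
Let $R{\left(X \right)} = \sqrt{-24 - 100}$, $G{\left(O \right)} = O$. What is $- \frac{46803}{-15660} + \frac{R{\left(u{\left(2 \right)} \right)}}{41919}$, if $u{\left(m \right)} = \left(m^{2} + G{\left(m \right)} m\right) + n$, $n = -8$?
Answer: $\frac{15601}{5220} + \frac{2 i \sqrt{31}}{41919} \approx 2.9887 + 0.00026564 i$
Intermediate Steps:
$u{\left(m \right)} = -8 + 2 m^{2}$ ($u{\left(m \right)} = \left(m^{2} + m m\right) - 8 = \left(m^{2} + m^{2}\right) - 8 = 2 m^{2} - 8 = -8 + 2 m^{2}$)
$R{\left(X \right)} = 2 i \sqrt{31}$ ($R{\left(X \right)} = \sqrt{-124} = 2 i \sqrt{31}$)
$- \frac{46803}{-15660} + \frac{R{\left(u{\left(2 \right)} \right)}}{41919} = - \frac{46803}{-15660} + \frac{2 i \sqrt{31}}{41919} = \left(-46803\right) \left(- \frac{1}{15660}\right) + 2 i \sqrt{31} \cdot \frac{1}{41919} = \frac{15601}{5220} + \frac{2 i \sqrt{31}}{41919}$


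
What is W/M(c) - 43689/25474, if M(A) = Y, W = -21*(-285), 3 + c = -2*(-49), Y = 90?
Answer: 825166/12737 ≈ 64.785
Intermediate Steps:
c = 95 (c = -3 - 2*(-49) = -3 + 98 = 95)
W = 5985
M(A) = 90
W/M(c) - 43689/25474 = 5985/90 - 43689/25474 = 5985*(1/90) - 43689*1/25474 = 133/2 - 43689/25474 = 825166/12737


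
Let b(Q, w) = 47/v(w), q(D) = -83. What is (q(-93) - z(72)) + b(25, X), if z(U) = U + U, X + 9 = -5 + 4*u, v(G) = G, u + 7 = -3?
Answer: -12305/54 ≈ -227.87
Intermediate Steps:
u = -10 (u = -7 - 3 = -10)
X = -54 (X = -9 + (-5 + 4*(-10)) = -9 + (-5 - 40) = -9 - 45 = -54)
z(U) = 2*U
b(Q, w) = 47/w
(q(-93) - z(72)) + b(25, X) = (-83 - 2*72) + 47/(-54) = (-83 - 1*144) + 47*(-1/54) = (-83 - 144) - 47/54 = -227 - 47/54 = -12305/54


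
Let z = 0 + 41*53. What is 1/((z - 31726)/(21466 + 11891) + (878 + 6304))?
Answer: 11119/79846807 ≈ 0.00013925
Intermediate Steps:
z = 2173 (z = 0 + 2173 = 2173)
1/((z - 31726)/(21466 + 11891) + (878 + 6304)) = 1/((2173 - 31726)/(21466 + 11891) + (878 + 6304)) = 1/(-29553/33357 + 7182) = 1/(-29553*1/33357 + 7182) = 1/(-9851/11119 + 7182) = 1/(79846807/11119) = 11119/79846807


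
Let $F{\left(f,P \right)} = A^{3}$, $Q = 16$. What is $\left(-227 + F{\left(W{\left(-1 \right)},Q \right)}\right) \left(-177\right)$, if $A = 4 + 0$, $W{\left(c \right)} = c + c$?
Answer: $28851$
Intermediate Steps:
$W{\left(c \right)} = 2 c$
$A = 4$
$F{\left(f,P \right)} = 64$ ($F{\left(f,P \right)} = 4^{3} = 64$)
$\left(-227 + F{\left(W{\left(-1 \right)},Q \right)}\right) \left(-177\right) = \left(-227 + 64\right) \left(-177\right) = \left(-163\right) \left(-177\right) = 28851$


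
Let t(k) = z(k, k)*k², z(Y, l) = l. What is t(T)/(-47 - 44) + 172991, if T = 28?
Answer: 2245747/13 ≈ 1.7275e+5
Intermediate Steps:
t(k) = k³ (t(k) = k*k² = k³)
t(T)/(-47 - 44) + 172991 = 28³/(-47 - 44) + 172991 = 21952/(-91) + 172991 = -1/91*21952 + 172991 = -3136/13 + 172991 = 2245747/13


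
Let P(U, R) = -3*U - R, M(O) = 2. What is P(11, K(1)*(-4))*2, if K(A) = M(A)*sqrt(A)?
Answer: -50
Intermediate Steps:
K(A) = 2*sqrt(A)
P(U, R) = -R - 3*U
P(11, K(1)*(-4))*2 = (-2*sqrt(1)*(-4) - 3*11)*2 = (-2*1*(-4) - 33)*2 = (-2*(-4) - 33)*2 = (-1*(-8) - 33)*2 = (8 - 33)*2 = -25*2 = -50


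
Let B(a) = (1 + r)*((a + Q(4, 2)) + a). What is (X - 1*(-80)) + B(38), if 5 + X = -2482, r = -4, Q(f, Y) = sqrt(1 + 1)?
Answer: -2635 - 3*sqrt(2) ≈ -2639.2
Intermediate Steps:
Q(f, Y) = sqrt(2)
X = -2487 (X = -5 - 2482 = -2487)
B(a) = -6*a - 3*sqrt(2) (B(a) = (1 - 4)*((a + sqrt(2)) + a) = -3*(sqrt(2) + 2*a) = -6*a - 3*sqrt(2))
(X - 1*(-80)) + B(38) = (-2487 - 1*(-80)) + (-6*38 - 3*sqrt(2)) = (-2487 + 80) + (-228 - 3*sqrt(2)) = -2407 + (-228 - 3*sqrt(2)) = -2635 - 3*sqrt(2)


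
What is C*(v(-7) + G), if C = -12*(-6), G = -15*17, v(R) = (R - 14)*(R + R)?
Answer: 2808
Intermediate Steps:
v(R) = 2*R*(-14 + R) (v(R) = (-14 + R)*(2*R) = 2*R*(-14 + R))
G = -255
C = 72
C*(v(-7) + G) = 72*(2*(-7)*(-14 - 7) - 255) = 72*(2*(-7)*(-21) - 255) = 72*(294 - 255) = 72*39 = 2808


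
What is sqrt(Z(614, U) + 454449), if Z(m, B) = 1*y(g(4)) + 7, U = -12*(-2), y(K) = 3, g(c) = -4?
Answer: sqrt(454459) ≈ 674.14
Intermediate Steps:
U = 24
Z(m, B) = 10 (Z(m, B) = 1*3 + 7 = 3 + 7 = 10)
sqrt(Z(614, U) + 454449) = sqrt(10 + 454449) = sqrt(454459)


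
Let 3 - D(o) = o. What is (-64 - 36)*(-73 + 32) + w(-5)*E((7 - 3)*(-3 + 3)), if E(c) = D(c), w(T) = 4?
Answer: 4112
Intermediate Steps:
D(o) = 3 - o
E(c) = 3 - c
(-64 - 36)*(-73 + 32) + w(-5)*E((7 - 3)*(-3 + 3)) = (-64 - 36)*(-73 + 32) + 4*(3 - (7 - 3)*(-3 + 3)) = -100*(-41) + 4*(3 - 4*0) = 4100 + 4*(3 - 1*0) = 4100 + 4*(3 + 0) = 4100 + 4*3 = 4100 + 12 = 4112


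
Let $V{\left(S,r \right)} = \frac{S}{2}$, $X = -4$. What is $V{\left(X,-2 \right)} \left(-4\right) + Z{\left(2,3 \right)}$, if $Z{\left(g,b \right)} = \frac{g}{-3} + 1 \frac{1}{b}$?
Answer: $\frac{23}{3} \approx 7.6667$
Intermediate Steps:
$V{\left(S,r \right)} = \frac{S}{2}$ ($V{\left(S,r \right)} = S \frac{1}{2} = \frac{S}{2}$)
$Z{\left(g,b \right)} = \frac{1}{b} - \frac{g}{3}$ ($Z{\left(g,b \right)} = g \left(- \frac{1}{3}\right) + \frac{1}{b} = - \frac{g}{3} + \frac{1}{b} = \frac{1}{b} - \frac{g}{3}$)
$V{\left(X,-2 \right)} \left(-4\right) + Z{\left(2,3 \right)} = \frac{1}{2} \left(-4\right) \left(-4\right) + \left(\frac{1}{3} - \frac{2}{3}\right) = \left(-2\right) \left(-4\right) + \left(\frac{1}{3} - \frac{2}{3}\right) = 8 - \frac{1}{3} = \frac{23}{3}$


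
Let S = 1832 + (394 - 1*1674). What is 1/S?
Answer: 1/552 ≈ 0.0018116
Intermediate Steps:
S = 552 (S = 1832 + (394 - 1674) = 1832 - 1280 = 552)
1/S = 1/552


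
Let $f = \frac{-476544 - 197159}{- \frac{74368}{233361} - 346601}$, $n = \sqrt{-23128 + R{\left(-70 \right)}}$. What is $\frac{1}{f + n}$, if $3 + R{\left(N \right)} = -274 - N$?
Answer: $\frac{12716138407151784992607}{152684549164649977524146824} - \frac{6542096948454065448241 i \sqrt{23335}}{152684549164649977524146824} \approx 8.3284 \cdot 10^{-5} - 0.0065452 i$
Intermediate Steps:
$R{\left(N \right)} = -277 - N$ ($R{\left(N \right)} = -3 - \left(274 + N\right) = -277 - N$)
$n = i \sqrt{23335}$ ($n = \sqrt{-23128 - 207} = \sqrt{-23335} = i \sqrt{23335} \approx 152.76 i$)
$f = \frac{157216005783}{80883230329}$ ($f = - \frac{673703}{\left(-74368\right) \frac{1}{233361} - 346601} = - \frac{673703}{- \frac{74368}{233361} - 346601} = - \frac{673703}{- \frac{80883230329}{233361}} = \left(-673703\right) \left(- \frac{233361}{80883230329}\right) = \frac{157216005783}{80883230329} \approx 1.9437$)
$\frac{1}{f + n} = \frac{1}{\frac{157216005783}{80883230329} + i \sqrt{23335}}$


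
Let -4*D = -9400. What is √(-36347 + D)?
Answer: I*√33997 ≈ 184.38*I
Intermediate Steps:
D = 2350 (D = -¼*(-9400) = 2350)
√(-36347 + D) = √(-36347 + 2350) = √(-33997) = I*√33997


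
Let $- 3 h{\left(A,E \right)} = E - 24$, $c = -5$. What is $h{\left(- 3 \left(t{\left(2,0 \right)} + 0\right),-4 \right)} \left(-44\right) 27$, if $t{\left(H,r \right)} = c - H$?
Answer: $-11088$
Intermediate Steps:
$t{\left(H,r \right)} = -5 - H$
$h{\left(A,E \right)} = 8 - \frac{E}{3}$ ($h{\left(A,E \right)} = - \frac{E - 24}{3} = - \frac{-24 + E}{3} = 8 - \frac{E}{3}$)
$h{\left(- 3 \left(t{\left(2,0 \right)} + 0\right),-4 \right)} \left(-44\right) 27 = \left(8 - - \frac{4}{3}\right) \left(-44\right) 27 = \left(8 + \frac{4}{3}\right) \left(-44\right) 27 = \frac{28}{3} \left(-44\right) 27 = \left(- \frac{1232}{3}\right) 27 = -11088$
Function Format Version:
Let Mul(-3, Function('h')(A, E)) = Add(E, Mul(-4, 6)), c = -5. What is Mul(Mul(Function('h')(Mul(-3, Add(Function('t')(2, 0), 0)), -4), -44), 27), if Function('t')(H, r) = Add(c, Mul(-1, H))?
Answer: -11088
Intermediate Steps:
Function('t')(H, r) = Add(-5, Mul(-1, H))
Function('h')(A, E) = Add(8, Mul(Rational(-1, 3), E)) (Function('h')(A, E) = Mul(Rational(-1, 3), Add(E, Mul(-4, 6))) = Mul(Rational(-1, 3), Add(E, -24)) = Mul(Rational(-1, 3), Add(-24, E)) = Add(8, Mul(Rational(-1, 3), E)))
Mul(Mul(Function('h')(Mul(-3, Add(Function('t')(2, 0), 0)), -4), -44), 27) = Mul(Mul(Add(8, Mul(Rational(-1, 3), -4)), -44), 27) = Mul(Mul(Add(8, Rational(4, 3)), -44), 27) = Mul(Mul(Rational(28, 3), -44), 27) = Mul(Rational(-1232, 3), 27) = -11088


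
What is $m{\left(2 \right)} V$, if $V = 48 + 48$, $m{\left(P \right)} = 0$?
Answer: $0$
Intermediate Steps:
$V = 96$
$m{\left(2 \right)} V = 0 \cdot 96 = 0$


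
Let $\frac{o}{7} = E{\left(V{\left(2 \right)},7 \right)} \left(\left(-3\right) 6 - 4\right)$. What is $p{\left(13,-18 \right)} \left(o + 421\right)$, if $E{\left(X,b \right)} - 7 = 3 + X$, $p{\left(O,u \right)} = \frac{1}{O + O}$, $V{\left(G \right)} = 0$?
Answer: $- \frac{1119}{26} \approx -43.038$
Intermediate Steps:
$p{\left(O,u \right)} = \frac{1}{2 O}$
$E{\left(X,b \right)} = 10 + X$ ($E{\left(X,b \right)} = 7 + \left(3 + X\right) = 10 + X$)
$o = -1540$ ($o = 7 \left(10 + 0\right) \left(\left(-3\right) 6 - 4\right) = 7 \cdot 10 \left(-18 - 4\right) = 7 \cdot 10 \left(-22\right) = 7 \left(-220\right) = -1540$)
$p{\left(13,-18 \right)} \left(o + 421\right) = \frac{1}{2 \cdot 13} \left(-1540 + 421\right) = \frac{1}{2} \cdot \frac{1}{13} \left(-1119\right) = \frac{1}{26} \left(-1119\right) = - \frac{1119}{26}$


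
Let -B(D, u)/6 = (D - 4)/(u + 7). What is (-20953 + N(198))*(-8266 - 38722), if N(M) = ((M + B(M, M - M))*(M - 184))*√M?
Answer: 984539564 - 62588016*√22 ≈ 6.9098e+8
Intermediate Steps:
B(D, u) = -6*(-4 + D)/(7 + u) (B(D, u) = -6*(D - 4)/(u + 7) = -6*(-4 + D)/(7 + u))
N(M) = √M*(-184 + M)*(24/7 + M/7) (N(M) = ((M + 6*(4 - M)/(7 + (M - M)))*(M - 184))*√M = ((M + 6*(4 - M)/(7 + 0))*(-184 + M))*√M = ((M + 6*(4 - M)/7)*(-184 + M))*√M = ((M + 6*(⅐)*(4 - M))*(-184 + M))*√M = ((M + (24/7 - 6*M/7))*(-184 + M))*√M = ((24/7 + M/7)*(-184 + M))*√M = ((-184 + M)*(24/7 + M/7))*√M = √M*(-184 + M)*(24/7 + M/7))
(-20953 + N(198))*(-8266 - 38722) = (-20953 + √198*(-4416 + 198² - 160*198)/7)*(-8266 - 38722) = (-20953 + (3*√22)*(-4416 + 39204 - 31680)/7)*(-46988) = (-20953 + (⅐)*(3*√22)*3108)*(-46988) = (-20953 + 1332*√22)*(-46988) = 984539564 - 62588016*√22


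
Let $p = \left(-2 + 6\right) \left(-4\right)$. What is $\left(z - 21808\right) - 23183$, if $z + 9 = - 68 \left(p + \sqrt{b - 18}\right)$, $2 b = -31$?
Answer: $-43912 - 34 i \sqrt{134} \approx -43912.0 - 393.58 i$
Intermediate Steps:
$b = - \frac{31}{2}$ ($b = \frac{1}{2} \left(-31\right) = - \frac{31}{2} \approx -15.5$)
$p = -16$ ($p = 4 \left(-4\right) = -16$)
$z = 1079 - 34 i \sqrt{134}$ ($z = -9 - 68 \left(-16 + \sqrt{- \frac{31}{2} - 18}\right) = -9 - 68 \left(-16 + \sqrt{- \frac{67}{2}}\right) = -9 - 68 \left(-16 + \frac{i \sqrt{134}}{2}\right) = -9 + \left(1088 - 34 i \sqrt{134}\right) = 1079 - 34 i \sqrt{134} \approx 1079.0 - 393.58 i$)
$\left(z - 21808\right) - 23183 = \left(\left(1079 - 34 i \sqrt{134}\right) - 21808\right) - 23183 = \left(-20729 - 34 i \sqrt{134}\right) - 23183 = -43912 - 34 i \sqrt{134}$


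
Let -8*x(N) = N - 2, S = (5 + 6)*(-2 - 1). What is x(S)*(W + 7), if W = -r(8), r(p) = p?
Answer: -35/8 ≈ -4.3750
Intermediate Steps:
S = -33 (S = 11*(-3) = -33)
W = -8 (W = -1*8 = -8)
x(N) = 1/4 - N/8 (x(N) = -(N - 2)/8 = -(-2 + N)/8 = 1/4 - N/8)
x(S)*(W + 7) = (1/4 - 1/8*(-33))*(-8 + 7) = (1/4 + 33/8)*(-1) = (35/8)*(-1) = -35/8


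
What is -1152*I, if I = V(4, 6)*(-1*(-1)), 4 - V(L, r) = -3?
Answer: -8064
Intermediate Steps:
V(L, r) = 7 (V(L, r) = 4 - 1*(-3) = 4 + 3 = 7)
I = 7 (I = 7*(-1*(-1)) = 7*1 = 7)
-1152*I = -1152*7 = -8064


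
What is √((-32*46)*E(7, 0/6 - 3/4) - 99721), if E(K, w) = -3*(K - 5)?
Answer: I*√90889 ≈ 301.48*I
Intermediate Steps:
E(K, w) = 15 - 3*K (E(K, w) = -3*(-5 + K) = 15 - 3*K)
√((-32*46)*E(7, 0/6 - 3/4) - 99721) = √((-32*46)*(15 - 3*7) - 99721) = √(-1472*(15 - 21) - 99721) = √(-1472*(-6) - 99721) = √(8832 - 99721) = √(-90889) = I*√90889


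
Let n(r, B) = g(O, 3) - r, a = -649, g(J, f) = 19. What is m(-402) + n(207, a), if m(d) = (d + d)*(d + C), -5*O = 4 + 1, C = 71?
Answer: 265936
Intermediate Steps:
O = -1 (O = -(4 + 1)/5 = -⅕*5 = -1)
n(r, B) = 19 - r
m(d) = 2*d*(71 + d) (m(d) = (d + d)*(d + 71) = (2*d)*(71 + d) = 2*d*(71 + d))
m(-402) + n(207, a) = 2*(-402)*(71 - 402) + (19 - 1*207) = 2*(-402)*(-331) + (19 - 207) = 266124 - 188 = 265936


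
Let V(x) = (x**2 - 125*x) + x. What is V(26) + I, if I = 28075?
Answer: 25527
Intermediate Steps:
V(x) = x**2 - 124*x
V(26) + I = 26*(-124 + 26) + 28075 = 26*(-98) + 28075 = -2548 + 28075 = 25527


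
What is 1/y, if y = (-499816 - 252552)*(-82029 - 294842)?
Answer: 1/283545680528 ≈ 3.5268e-12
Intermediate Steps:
y = 283545680528 (y = -752368*(-376871) = 283545680528)
1/y = 1/283545680528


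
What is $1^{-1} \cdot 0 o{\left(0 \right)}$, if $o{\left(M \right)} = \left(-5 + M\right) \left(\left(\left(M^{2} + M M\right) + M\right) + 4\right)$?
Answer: $0$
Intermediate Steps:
$o{\left(M \right)} = \left(-5 + M\right) \left(4 + M + 2 M^{2}\right)$ ($o{\left(M \right)} = \left(-5 + M\right) \left(\left(\left(M^{2} + M^{2}\right) + M\right) + 4\right) = \left(-5 + M\right) \left(\left(2 M^{2} + M\right) + 4\right) = \left(-5 + M\right) \left(\left(M + 2 M^{2}\right) + 4\right) = \left(-5 + M\right) \left(4 + M + 2 M^{2}\right)$)
$1^{-1} \cdot 0 o{\left(0 \right)} = 1^{-1} \cdot 0 \left(-20 - 0 - 9 \cdot 0^{2} + 2 \cdot 0^{3}\right) = 1 \cdot 0 \left(-20 + 0 - 0 + 2 \cdot 0\right) = 0 \left(-20 + 0 + 0 + 0\right) = 0 \left(-20\right) = 0$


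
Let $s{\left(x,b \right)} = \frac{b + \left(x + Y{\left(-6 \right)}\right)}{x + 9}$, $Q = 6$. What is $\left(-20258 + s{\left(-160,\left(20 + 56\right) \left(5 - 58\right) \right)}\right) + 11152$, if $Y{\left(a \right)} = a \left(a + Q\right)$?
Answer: $- \frac{1370818}{151} \approx -9078.3$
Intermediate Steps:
$Y{\left(a \right)} = a \left(6 + a\right)$ ($Y{\left(a \right)} = a \left(a + 6\right) = a \left(6 + a\right)$)
$s{\left(x,b \right)} = \frac{b + x}{9 + x}$ ($s{\left(x,b \right)} = \frac{b + \left(x - 6 \left(6 - 6\right)\right)}{x + 9} = \frac{b + \left(x - 0\right)}{9 + x} = \frac{b + \left(x + 0\right)}{9 + x} = \frac{b + x}{9 + x}$)
$\left(-20258 + s{\left(-160,\left(20 + 56\right) \left(5 - 58\right) \right)}\right) + 11152 = \left(-20258 + \frac{\left(20 + 56\right) \left(5 - 58\right) - 160}{9 - 160}\right) + 11152 = \left(-20258 + \frac{76 \left(-53\right) - 160}{-151}\right) + 11152 = \left(-20258 - \frac{-4028 - 160}{151}\right) + 11152 = \left(-20258 - - \frac{4188}{151}\right) + 11152 = \left(-20258 + \frac{4188}{151}\right) + 11152 = - \frac{3054770}{151} + 11152 = - \frac{1370818}{151}$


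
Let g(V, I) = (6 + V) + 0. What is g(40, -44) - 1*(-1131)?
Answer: 1177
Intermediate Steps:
g(V, I) = 6 + V
g(40, -44) - 1*(-1131) = (6 + 40) - 1*(-1131) = 46 + 1131 = 1177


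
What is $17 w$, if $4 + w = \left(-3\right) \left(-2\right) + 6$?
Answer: $136$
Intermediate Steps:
$w = 8$ ($w = -4 + \left(\left(-3\right) \left(-2\right) + 6\right) = -4 + \left(6 + 6\right) = -4 + 12 = 8$)
$17 w = 17 \cdot 8 = 136$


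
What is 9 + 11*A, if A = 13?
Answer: 152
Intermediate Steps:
9 + 11*A = 9 + 11*13 = 9 + 143 = 152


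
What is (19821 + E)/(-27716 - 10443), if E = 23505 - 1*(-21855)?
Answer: -65181/38159 ≈ -1.7081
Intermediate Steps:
E = 45360 (E = 23505 + 21855 = 45360)
(19821 + E)/(-27716 - 10443) = (19821 + 45360)/(-27716 - 10443) = 65181/(-38159) = 65181*(-1/38159) = -65181/38159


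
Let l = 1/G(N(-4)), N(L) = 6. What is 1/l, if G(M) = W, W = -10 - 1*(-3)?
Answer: -7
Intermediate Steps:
W = -7 (W = -10 + 3 = -7)
G(M) = -7
l = -1/7 (l = 1/(-7) = -1/7 ≈ -0.14286)
1/l = 1/(-1/7) = -7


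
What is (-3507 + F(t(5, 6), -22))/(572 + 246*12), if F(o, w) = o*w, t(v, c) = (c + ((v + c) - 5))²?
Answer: -6675/3524 ≈ -1.8942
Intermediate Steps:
t(v, c) = (-5 + v + 2*c)² (t(v, c) = (c + ((c + v) - 5))² = (c + (-5 + c + v))² = (-5 + v + 2*c)²)
(-3507 + F(t(5, 6), -22))/(572 + 246*12) = (-3507 + (-5 + 5 + 2*6)²*(-22))/(572 + 246*12) = (-3507 + (-5 + 5 + 12)²*(-22))/(572 + 2952) = (-3507 + 12²*(-22))/3524 = (-3507 + 144*(-22))*(1/3524) = (-3507 - 3168)*(1/3524) = -6675*1/3524 = -6675/3524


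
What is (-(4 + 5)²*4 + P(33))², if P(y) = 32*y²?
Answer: 1191906576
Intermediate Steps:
(-(4 + 5)²*4 + P(33))² = (-(4 + 5)²*4 + 32*33²)² = (-1*9²*4 + 32*1089)² = (-1*81*4 + 34848)² = (-81*4 + 34848)² = (-324 + 34848)² = 34524² = 1191906576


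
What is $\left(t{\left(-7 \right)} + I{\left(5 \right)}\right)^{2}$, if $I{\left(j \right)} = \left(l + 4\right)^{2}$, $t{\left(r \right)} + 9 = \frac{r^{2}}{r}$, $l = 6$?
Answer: $7056$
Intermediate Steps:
$t{\left(r \right)} = -9 + r$ ($t{\left(r \right)} = -9 + \frac{r^{2}}{r} = -9 + r$)
$I{\left(j \right)} = 100$ ($I{\left(j \right)} = \left(6 + 4\right)^{2} = 10^{2} = 100$)
$\left(t{\left(-7 \right)} + I{\left(5 \right)}\right)^{2} = \left(\left(-9 - 7\right) + 100\right)^{2} = \left(-16 + 100\right)^{2} = 84^{2} = 7056$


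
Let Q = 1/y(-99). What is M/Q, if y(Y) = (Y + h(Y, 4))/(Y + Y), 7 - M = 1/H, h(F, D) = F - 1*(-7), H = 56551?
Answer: 4200472/622061 ≈ 6.7525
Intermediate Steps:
h(F, D) = 7 + F (h(F, D) = F + 7 = 7 + F)
M = 395856/56551 (M = 7 - 1/56551 = 395856/56551 ≈ 7.0000)
y(Y) = (7 + 2*Y)/(2*Y) (y(Y) = (Y + (7 + Y))/(Y + Y) = (7 + 2*Y)/((2*Y)) = (7 + 2*Y)*(1/(2*Y)) = (7 + 2*Y)/(2*Y))
Q = 198/191 (Q = 1/((7/2 - 99)/(-99)) = 1/(-1/99*(-191/2)) = 1/(191/198) = 198/191 ≈ 1.0366)
M/Q = 395856/(56551*(198/191)) = (395856/56551)*(191/198) = 4200472/622061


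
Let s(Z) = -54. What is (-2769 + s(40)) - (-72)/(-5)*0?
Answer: -2823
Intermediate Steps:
(-2769 + s(40)) - (-72)/(-5)*0 = (-2769 - 54) - (-72)/(-5)*0 = -2823 - (-72)*(-1)/5*0 = -2823 - 12*6/5*0 = -2823 - 72/5*0 = -2823 + 0 = -2823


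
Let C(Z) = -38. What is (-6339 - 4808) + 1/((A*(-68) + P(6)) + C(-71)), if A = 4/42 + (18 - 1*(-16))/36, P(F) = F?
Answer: -72121153/6470 ≈ -11147.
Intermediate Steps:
A = 131/126 (A = 4*(1/42) + (18 + 16)*(1/36) = 2/21 + 34*(1/36) = 2/21 + 17/18 = 131/126 ≈ 1.0397)
(-6339 - 4808) + 1/((A*(-68) + P(6)) + C(-71)) = (-6339 - 4808) + 1/(((131/126)*(-68) + 6) - 38) = -11147 + 1/((-4454/63 + 6) - 38) = -11147 + 1/(-4076/63 - 38) = -11147 + 1/(-6470/63) = -11147 - 63/6470 = -72121153/6470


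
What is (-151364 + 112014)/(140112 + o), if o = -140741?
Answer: 39350/629 ≈ 62.560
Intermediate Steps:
(-151364 + 112014)/(140112 + o) = (-151364 + 112014)/(140112 - 140741) = -39350/(-629) = -39350*(-1/629) = 39350/629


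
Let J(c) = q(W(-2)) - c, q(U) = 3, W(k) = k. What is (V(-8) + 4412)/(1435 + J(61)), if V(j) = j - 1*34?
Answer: 4370/1377 ≈ 3.1736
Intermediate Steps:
V(j) = -34 + j (V(j) = j - 34 = -34 + j)
J(c) = 3 - c
(V(-8) + 4412)/(1435 + J(61)) = ((-34 - 8) + 4412)/(1435 + (3 - 1*61)) = (-42 + 4412)/(1435 + (3 - 61)) = 4370/(1435 - 58) = 4370/1377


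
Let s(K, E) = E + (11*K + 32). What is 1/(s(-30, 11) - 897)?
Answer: -1/1184 ≈ -0.00084459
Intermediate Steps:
s(K, E) = 32 + E + 11*K (s(K, E) = E + (32 + 11*K) = 32 + E + 11*K)
1/(s(-30, 11) - 897) = 1/((32 + 11 + 11*(-30)) - 897) = 1/((32 + 11 - 330) - 897) = 1/(-287 - 897) = 1/(-1184) = -1/1184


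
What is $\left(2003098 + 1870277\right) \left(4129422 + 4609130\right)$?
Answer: $33847688853000$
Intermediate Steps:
$\left(2003098 + 1870277\right) \left(4129422 + 4609130\right) = 3873375 \cdot 8738552 = 33847688853000$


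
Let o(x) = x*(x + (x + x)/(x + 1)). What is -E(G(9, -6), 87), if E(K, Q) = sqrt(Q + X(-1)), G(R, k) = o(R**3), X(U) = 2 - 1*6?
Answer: -sqrt(83) ≈ -9.1104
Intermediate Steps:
X(U) = -4 (X(U) = 2 - 6 = -4)
o(x) = x*(x + 2*x/(1 + x)) (o(x) = x*(x + (2*x)/(1 + x)) = x*(x + 2*x/(1 + x)))
G(R, k) = R**6*(3 + R**3)/(1 + R**3) (G(R, k) = (R**3)**2*(3 + R**3)/(1 + R**3) = R**6*(3 + R**3)/(1 + R**3))
E(K, Q) = sqrt(-4 + Q) (E(K, Q) = sqrt(Q - 4) = sqrt(-4 + Q))
-E(G(9, -6), 87) = -sqrt(-4 + 87) = -sqrt(83)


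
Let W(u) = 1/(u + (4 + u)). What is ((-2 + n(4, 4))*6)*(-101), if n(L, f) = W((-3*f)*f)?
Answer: 56055/46 ≈ 1218.6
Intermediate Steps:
W(u) = 1/(4 + 2*u)
n(L, f) = 1/(2*(2 - 3*f**2)) (n(L, f) = 1/(2*(2 + (-3*f)*f)) = 1/(2*(2 - 3*f**2)))
((-2 + n(4, 4))*6)*(-101) = ((-2 - 1/(-4 + 6*4**2))*6)*(-101) = ((-2 - 1/(-4 + 6*16))*6)*(-101) = ((-2 - 1/(-4 + 96))*6)*(-101) = ((-2 - 1/92)*6)*(-101) = -185/92*6*(-101) = -555/46*(-101) = 56055/46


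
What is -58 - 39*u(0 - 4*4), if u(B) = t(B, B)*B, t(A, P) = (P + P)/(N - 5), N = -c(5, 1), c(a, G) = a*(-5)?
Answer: -5282/5 ≈ -1056.4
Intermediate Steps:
c(a, G) = -5*a
N = 25 (N = -(-5)*5 = -1*(-25) = 25)
t(A, P) = P/10 (t(A, P) = (P + P)/(25 - 5) = (2*P)/20 = (2*P)*(1/20) = P/10)
u(B) = B²/10 (u(B) = (B/10)*B = B²/10)
-58 - 39*u(0 - 4*4) = -58 - 39*(0 - 4*4)²/10 = -58 - 39*(0 - 16)²/10 = -58 - 39*(-16)²/10 = -58 - 39*256/10 = -58 - 39*128/5 = -58 - 4992/5 = -5282/5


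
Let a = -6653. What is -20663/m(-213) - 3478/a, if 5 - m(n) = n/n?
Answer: -137457027/26612 ≈ -5165.2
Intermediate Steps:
m(n) = 4 (m(n) = 5 - n/n = 5 - 1*1 = 5 - 1 = 4)
-20663/m(-213) - 3478/a = -20663/4 - 3478/(-6653) = -20663*¼ - 3478*(-1/6653) = -20663/4 + 3478/6653 = -137457027/26612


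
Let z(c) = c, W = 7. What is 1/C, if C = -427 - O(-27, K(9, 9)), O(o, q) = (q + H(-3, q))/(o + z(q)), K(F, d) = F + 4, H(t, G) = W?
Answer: -7/2979 ≈ -0.0023498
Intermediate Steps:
H(t, G) = 7
K(F, d) = 4 + F
O(o, q) = (7 + q)/(o + q) (O(o, q) = (q + 7)/(o + q) = (7 + q)/(o + q))
C = -2979/7 (C = -427 - (7 + (4 + 9))/(-27 + (4 + 9)) = -427 - (7 + 13)/(-27 + 13) = -427 - 20/(-14) = -427 - (-1)*20/14 = -427 - 1*(-10/7) = -427 + 10/7 = -2979/7 ≈ -425.57)
1/C = 1/(-2979/7) = -7/2979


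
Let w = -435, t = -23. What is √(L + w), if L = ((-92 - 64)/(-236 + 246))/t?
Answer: I*√5743905/115 ≈ 20.84*I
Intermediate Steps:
L = 78/115 (L = ((-92 - 64)/(-236 + 246))/(-23) = -156/10*(-1/23) = -156*⅒*(-1/23) = -78/5*(-1/23) = 78/115 ≈ 0.67826)
√(L + w) = √(78/115 - 435) = √(-49947/115) = I*√5743905/115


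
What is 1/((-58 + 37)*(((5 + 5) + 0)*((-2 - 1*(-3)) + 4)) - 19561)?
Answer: -1/20611 ≈ -4.8518e-5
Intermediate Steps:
1/((-58 + 37)*(((5 + 5) + 0)*((-2 - 1*(-3)) + 4)) - 19561) = 1/(-21*(10 + 0)*((-2 + 3) + 4) - 19561) = 1/(-210*(1 + 4) - 19561) = 1/(-210*5 - 19561) = 1/(-21*50 - 19561) = 1/(-1050 - 19561) = 1/(-20611) = -1/20611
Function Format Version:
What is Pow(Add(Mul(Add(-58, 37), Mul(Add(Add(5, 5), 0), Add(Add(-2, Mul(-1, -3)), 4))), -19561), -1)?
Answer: Rational(-1, 20611) ≈ -4.8518e-5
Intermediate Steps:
Pow(Add(Mul(Add(-58, 37), Mul(Add(Add(5, 5), 0), Add(Add(-2, Mul(-1, -3)), 4))), -19561), -1) = Pow(Add(Mul(-21, Mul(Add(10, 0), Add(Add(-2, 3), 4))), -19561), -1) = Pow(Add(Mul(-21, Mul(10, Add(1, 4))), -19561), -1) = Pow(Add(Mul(-21, Mul(10, 5)), -19561), -1) = Pow(Add(Mul(-21, 50), -19561), -1) = Pow(Add(-1050, -19561), -1) = Pow(-20611, -1) = Rational(-1, 20611)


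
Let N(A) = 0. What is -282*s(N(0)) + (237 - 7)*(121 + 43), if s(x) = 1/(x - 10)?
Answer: 188741/5 ≈ 37748.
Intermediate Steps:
s(x) = 1/(-10 + x)
-282*s(N(0)) + (237 - 7)*(121 + 43) = -282/(-10 + 0) + (237 - 7)*(121 + 43) = -282/(-10) + 230*164 = -282*(-⅒) + 37720 = 141/5 + 37720 = 188741/5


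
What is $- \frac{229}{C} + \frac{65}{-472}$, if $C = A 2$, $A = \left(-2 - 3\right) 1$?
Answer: $\frac{53719}{2360} \approx 22.762$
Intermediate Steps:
$A = -5$ ($A = \left(-5\right) 1 = -5$)
$C = -10$ ($C = \left(-5\right) 2 = -10$)
$- \frac{229}{C} + \frac{65}{-472} = - \frac{229}{-10} + \frac{65}{-472} = \left(-229\right) \left(- \frac{1}{10}\right) + 65 \left(- \frac{1}{472}\right) = \frac{229}{10} - \frac{65}{472} = \frac{53719}{2360}$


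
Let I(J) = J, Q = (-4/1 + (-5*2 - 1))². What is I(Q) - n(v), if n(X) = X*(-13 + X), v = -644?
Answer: -422883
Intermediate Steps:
Q = 225 (Q = (-4*1 + (-10 - 1))² = (-4 - 11)² = (-15)² = 225)
I(Q) - n(v) = 225 - (-644)*(-13 - 644) = 225 - (-644)*(-657) = 225 - 1*423108 = 225 - 423108 = -422883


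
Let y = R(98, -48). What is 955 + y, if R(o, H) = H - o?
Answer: 809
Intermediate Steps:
y = -146 (y = -48 - 1*98 = -48 - 98 = -146)
955 + y = 955 - 146 = 809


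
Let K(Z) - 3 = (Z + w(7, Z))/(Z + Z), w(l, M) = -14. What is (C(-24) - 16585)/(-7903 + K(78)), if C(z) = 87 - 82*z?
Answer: 283335/154042 ≈ 1.8393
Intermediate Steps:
K(Z) = 3 + (-14 + Z)/(2*Z) (K(Z) = 3 + (Z - 14)/(Z + Z) = 3 + (-14 + Z)/((2*Z)) = 3 + (-14 + Z)*(1/(2*Z)) = 3 + (-14 + Z)/(2*Z))
(C(-24) - 16585)/(-7903 + K(78)) = ((87 - 82*(-24)) - 16585)/(-7903 + (7/2 - 7/78)) = ((87 + 1968) - 16585)/(-7903 + (7/2 - 7*1/78)) = (2055 - 16585)/(-7903 + (7/2 - 7/78)) = -14530/(-7903 + 133/39) = -14530/(-308084/39) = -14530*(-39/308084) = 283335/154042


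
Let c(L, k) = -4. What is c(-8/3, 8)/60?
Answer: -1/15 ≈ -0.066667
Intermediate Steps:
c(-8/3, 8)/60 = -4/60 = -4*1/60 = -1/15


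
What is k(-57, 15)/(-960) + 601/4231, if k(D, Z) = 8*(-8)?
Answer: 13246/63465 ≈ 0.20871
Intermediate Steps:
k(D, Z) = -64
k(-57, 15)/(-960) + 601/4231 = -64/(-960) + 601/4231 = -64*(-1/960) + 601*(1/4231) = 1/15 + 601/4231 = 13246/63465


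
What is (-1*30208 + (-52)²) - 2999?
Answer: -30503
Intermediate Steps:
(-1*30208 + (-52)²) - 2999 = (-30208 + 2704) - 2999 = -27504 - 2999 = -30503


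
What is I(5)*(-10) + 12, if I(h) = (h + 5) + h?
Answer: -138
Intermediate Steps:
I(h) = 5 + 2*h (I(h) = (5 + h) + h = 5 + 2*h)
I(5)*(-10) + 12 = (5 + 2*5)*(-10) + 12 = (5 + 10)*(-10) + 12 = 15*(-10) + 12 = -150 + 12 = -138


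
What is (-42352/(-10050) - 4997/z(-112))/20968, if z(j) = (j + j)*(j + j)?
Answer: 1037417051/5286754099200 ≈ 0.00019623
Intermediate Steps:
z(j) = 4*j² (z(j) = (2*j)*(2*j) = 4*j²)
(-42352/(-10050) - 4997/z(-112))/20968 = (-42352/(-10050) - 4997/(4*(-112)²))/20968 = (-42352*(-1/10050) - 4997/(4*12544))*(1/20968) = (21176/5025 - 4997/50176)*(1/20968) = (1037417051/252134400)*(1/20968) = 1037417051/5286754099200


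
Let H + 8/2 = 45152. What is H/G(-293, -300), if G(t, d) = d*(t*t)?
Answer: -11287/6438675 ≈ -0.0017530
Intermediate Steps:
H = 45148 (H = -4 + 45152 = 45148)
G(t, d) = d*t²
H/G(-293, -300) = 45148/((-300*(-293)²)) = 45148/((-300*85849)) = 45148/(-25754700) = 45148*(-1/25754700) = -11287/6438675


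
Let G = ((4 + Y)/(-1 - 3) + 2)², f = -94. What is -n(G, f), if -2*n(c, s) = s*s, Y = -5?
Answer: 4418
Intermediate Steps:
G = 81/16 (G = ((4 - 5)/(-1 - 3) + 2)² = (-1/(-4) + 2)² = (-1*(-¼) + 2)² = (¼ + 2)² = (9/4)² = 81/16 ≈ 5.0625)
n(c, s) = -s²/2 (n(c, s) = -s*s/2 = -s²/2)
-n(G, f) = -(-1)*(-94)²/2 = -(-1)*8836/2 = -1*(-4418) = 4418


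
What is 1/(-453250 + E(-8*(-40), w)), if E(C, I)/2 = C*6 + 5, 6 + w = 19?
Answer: -1/449400 ≈ -2.2252e-6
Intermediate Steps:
w = 13 (w = -6 + 19 = 13)
E(C, I) = 10 + 12*C (E(C, I) = 2*(C*6 + 5) = 2*(6*C + 5) = 2*(5 + 6*C) = 10 + 12*C)
1/(-453250 + E(-8*(-40), w)) = 1/(-453250 + (10 + 12*(-8*(-40)))) = 1/(-453250 + (10 + 12*320)) = 1/(-453250 + (10 + 3840)) = 1/(-453250 + 3850) = 1/(-449400) = -1/449400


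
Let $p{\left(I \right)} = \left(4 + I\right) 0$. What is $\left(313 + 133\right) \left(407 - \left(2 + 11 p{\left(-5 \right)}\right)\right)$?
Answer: $180630$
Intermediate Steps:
$p{\left(I \right)} = 0$
$\left(313 + 133\right) \left(407 - \left(2 + 11 p{\left(-5 \right)}\right)\right) = \left(313 + 133\right) \left(407 - 2\right) = 446 \left(407 + \left(-2 + 0\right)\right) = 446 \left(407 - 2\right) = 446 \cdot 405 = 180630$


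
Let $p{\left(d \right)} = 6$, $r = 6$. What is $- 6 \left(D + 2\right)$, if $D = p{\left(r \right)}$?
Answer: $-48$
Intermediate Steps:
$D = 6$
$- 6 \left(D + 2\right) = - 6 \left(6 + 2\right) = \left(-6\right) 8 = -48$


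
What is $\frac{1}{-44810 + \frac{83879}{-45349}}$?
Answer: $- \frac{45349}{2032172569} \approx -2.2316 \cdot 10^{-5}$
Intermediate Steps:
$\frac{1}{-44810 + \frac{83879}{-45349}} = \frac{1}{-44810 + 83879 \left(- \frac{1}{45349}\right)} = \frac{1}{-44810 - \frac{83879}{45349}} = \frac{1}{- \frac{2032172569}{45349}} = - \frac{45349}{2032172569}$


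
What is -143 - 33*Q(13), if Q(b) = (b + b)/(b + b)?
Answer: -176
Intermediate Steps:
Q(b) = 1 (Q(b) = (2*b)/((2*b)) = (2*b)*(1/(2*b)) = 1)
-143 - 33*Q(13) = -143 - 33*1 = -143 - 33 = -176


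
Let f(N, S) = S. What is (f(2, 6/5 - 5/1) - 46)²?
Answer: 62001/25 ≈ 2480.0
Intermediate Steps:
(f(2, 6/5 - 5/1) - 46)² = ((6/5 - 5/1) - 46)² = ((6*(⅕) - 5*1) - 46)² = ((6/5 - 5) - 46)² = (-19/5 - 46)² = (-249/5)² = 62001/25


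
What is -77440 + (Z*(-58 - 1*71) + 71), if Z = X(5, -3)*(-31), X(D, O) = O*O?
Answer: -41378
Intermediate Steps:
X(D, O) = O²
Z = -279 (Z = (-3)²*(-31) = 9*(-31) = -279)
-77440 + (Z*(-58 - 1*71) + 71) = -77440 + (-279*(-58 - 1*71) + 71) = -77440 + (-279*(-58 - 71) + 71) = -77440 + (-279*(-129) + 71) = -77440 + (35991 + 71) = -77440 + 36062 = -41378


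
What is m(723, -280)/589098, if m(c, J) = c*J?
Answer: -33740/98183 ≈ -0.34364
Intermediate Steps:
m(c, J) = J*c
m(723, -280)/589098 = -280*723/589098 = -202440*1/589098 = -33740/98183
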